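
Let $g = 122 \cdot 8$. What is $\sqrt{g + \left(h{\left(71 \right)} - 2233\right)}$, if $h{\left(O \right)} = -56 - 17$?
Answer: $i \sqrt{1330} \approx 36.469 i$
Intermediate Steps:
$h{\left(O \right)} = -73$
$g = 976$
$\sqrt{g + \left(h{\left(71 \right)} - 2233\right)} = \sqrt{976 - 2306} = \sqrt{-1330} = i \sqrt{1330}$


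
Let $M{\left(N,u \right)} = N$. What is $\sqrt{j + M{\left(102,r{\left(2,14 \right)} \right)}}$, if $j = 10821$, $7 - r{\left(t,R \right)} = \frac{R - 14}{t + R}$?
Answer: $\sqrt{10923} \approx 104.51$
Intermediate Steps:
$r{\left(t,R \right)} = 7 - \frac{-14 + R}{R + t}$ ($r{\left(t,R \right)} = 7 - \frac{R - 14}{t + R} = 7 - \frac{-14 + R}{R + t}$)
$\sqrt{j + M{\left(102,r{\left(2,14 \right)} \right)}} = \sqrt{10821 + 102} = \sqrt{10923}$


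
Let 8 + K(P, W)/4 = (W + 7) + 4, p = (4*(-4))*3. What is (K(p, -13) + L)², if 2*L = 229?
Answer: 22201/4 ≈ 5550.3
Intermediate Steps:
L = 229/2 (L = (½)*229 = 229/2 ≈ 114.50)
p = -48 (p = -16*3 = -48)
K(P, W) = 12 + 4*W (K(P, W) = -32 + 4*((W + 7) + 4) = -32 + 4*((7 + W) + 4) = -32 + 4*(11 + W) = -32 + (44 + 4*W) = 12 + 4*W)
(K(p, -13) + L)² = ((12 + 4*(-13)) + 229/2)² = ((12 - 52) + 229/2)² = (-40 + 229/2)² = (149/2)² = 22201/4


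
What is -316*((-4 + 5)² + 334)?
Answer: -105860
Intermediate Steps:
-316*((-4 + 5)² + 334) = -316*(1² + 334) = -316*(1 + 334) = -316*335 = -105860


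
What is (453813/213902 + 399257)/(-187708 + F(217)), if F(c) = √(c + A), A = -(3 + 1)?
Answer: -8015349775542458/3768342876097501 - 85402324627*√213/7536685752195002 ≈ -2.1272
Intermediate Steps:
A = -4 (A = -1*4 = -4)
F(c) = √(-4 + c) (F(c) = √(c - 4) = √(-4 + c))
(453813/213902 + 399257)/(-187708 + F(217)) = (453813/213902 + 399257)/(-187708 + √(-4 + 217)) = (453813*(1/213902) + 399257)/(-187708 + √213) = (453813/213902 + 399257)/(-187708 + √213) = 85402324627/(213902*(-187708 + √213))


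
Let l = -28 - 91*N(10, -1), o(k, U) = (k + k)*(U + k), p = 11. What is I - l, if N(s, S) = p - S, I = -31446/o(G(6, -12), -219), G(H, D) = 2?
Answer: 501803/434 ≈ 1156.2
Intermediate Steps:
o(k, U) = 2*k*(U + k) (o(k, U) = (2*k)*(U + k) = 2*k*(U + k))
I = 15723/434 (I = -31446*1/(4*(-219 + 2)) = -31446/(2*2*(-217)) = -31446/(-868) = -31446*(-1/868) = 15723/434 ≈ 36.228)
N(s, S) = 11 - S
l = -1120 (l = -28 - 91*(11 - 1*(-1)) = -28 - 91*(11 + 1) = -28 - 91*12 = -28 - 1092 = -1120)
I - l = 15723/434 - 1*(-1120) = 15723/434 + 1120 = 501803/434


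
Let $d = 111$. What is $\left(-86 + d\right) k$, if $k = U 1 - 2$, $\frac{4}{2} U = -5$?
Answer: $- \frac{225}{2} \approx -112.5$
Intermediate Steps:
$U = - \frac{5}{2}$ ($U = \frac{1}{2} \left(-5\right) = - \frac{5}{2} \approx -2.5$)
$k = - \frac{9}{2}$ ($k = \left(- \frac{5}{2}\right) 1 - 2 = - \frac{5}{2} - 2 = - \frac{9}{2} \approx -4.5$)
$\left(-86 + d\right) k = \left(-86 + 111\right) \left(- \frac{9}{2}\right) = 25 \left(- \frac{9}{2}\right) = - \frac{225}{2}$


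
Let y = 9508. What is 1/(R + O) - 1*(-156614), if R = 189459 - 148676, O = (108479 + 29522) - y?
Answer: 26510991465/169276 ≈ 1.5661e+5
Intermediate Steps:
O = 128493 (O = (108479 + 29522) - 1*9508 = 138001 - 9508 = 128493)
R = 40783
1/(R + O) - 1*(-156614) = 1/(40783 + 128493) - 1*(-156614) = 1/169276 + 156614 = 26510991465/169276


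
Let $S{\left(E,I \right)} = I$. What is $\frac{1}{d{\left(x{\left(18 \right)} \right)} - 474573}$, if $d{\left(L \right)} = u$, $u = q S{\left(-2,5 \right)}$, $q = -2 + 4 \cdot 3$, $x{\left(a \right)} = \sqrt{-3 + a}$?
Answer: $- \frac{1}{474523} \approx -2.1074 \cdot 10^{-6}$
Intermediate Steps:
$q = 10$ ($q = -2 + 12 = 10$)
$u = 50$ ($u = 10 \cdot 5 = 50$)
$d{\left(L \right)} = 50$
$\frac{1}{d{\left(x{\left(18 \right)} \right)} - 474573} = \frac{1}{50 - 474573} = \frac{1}{-474523} = - \frac{1}{474523}$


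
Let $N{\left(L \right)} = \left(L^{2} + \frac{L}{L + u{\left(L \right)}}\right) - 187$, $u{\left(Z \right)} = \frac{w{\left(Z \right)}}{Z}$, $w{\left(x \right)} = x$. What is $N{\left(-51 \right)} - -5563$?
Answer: $\frac{398901}{50} \approx 7978.0$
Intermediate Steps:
$u{\left(Z \right)} = 1$ ($u{\left(Z \right)} = \frac{Z}{Z} = 1$)
$N{\left(L \right)} = -187 + L^{2} + \frac{L}{1 + L}$ ($N{\left(L \right)} = \left(L^{2} + \frac{L}{L + 1}\right) - 187 = \left(L^{2} + \frac{L}{1 + L}\right) - 187 = -187 + L^{2} + \frac{L}{1 + L}$)
$N{\left(-51 \right)} - -5563 = \frac{-187 + \left(-51\right)^{2} + \left(-51\right)^{3} - -9486}{1 - 51} - -5563 = \frac{-187 + 2601 - 132651 + 9486}{-50} + 5563 = \left(- \frac{1}{50}\right) \left(-120751\right) + 5563 = \frac{120751}{50} + 5563 = \frac{398901}{50}$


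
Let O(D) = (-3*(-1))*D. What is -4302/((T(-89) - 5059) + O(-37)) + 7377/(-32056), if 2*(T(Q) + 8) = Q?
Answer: 198757059/334824920 ≈ 0.59361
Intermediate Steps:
T(Q) = -8 + Q/2
O(D) = 3*D
-4302/((T(-89) - 5059) + O(-37)) + 7377/(-32056) = -4302/(((-8 + (½)*(-89)) - 5059) + 3*(-37)) + 7377/(-32056) = -4302/(((-8 - 89/2) - 5059) - 111) + 7377*(-1/32056) = -4302/((-105/2 - 5059) - 111) - 7377/32056 = -4302/(-10223/2 - 111) - 7377/32056 = -4302/(-10445/2) - 7377/32056 = -4302*(-2/10445) - 7377/32056 = 8604/10445 - 7377/32056 = 198757059/334824920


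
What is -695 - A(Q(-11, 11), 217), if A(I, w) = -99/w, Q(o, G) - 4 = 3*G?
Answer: -150716/217 ≈ -694.54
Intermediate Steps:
Q(o, G) = 4 + 3*G
-695 - A(Q(-11, 11), 217) = -695 - (-99)/217 = -695 - 1*(-99/217) = -695 + 99/217 = -150716/217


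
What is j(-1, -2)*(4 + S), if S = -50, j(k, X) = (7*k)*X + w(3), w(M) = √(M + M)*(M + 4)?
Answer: -644 - 322*√6 ≈ -1432.7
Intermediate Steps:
w(M) = √2*√M*(4 + M) (w(M) = √(2*M)*(4 + M) = (√2*√M)*(4 + M) = √2*√M*(4 + M))
j(k, X) = 7*√6 + 7*X*k (j(k, X) = (7*k)*X + √2*√3*(4 + 3) = 7*X*k + √2*√3*7 = 7*X*k + 7*√6 = 7*√6 + 7*X*k)
j(-1, -2)*(4 + S) = (7*√6 + 7*(-2)*(-1))*(4 - 50) = (7*√6 + 14)*(-46) = (14 + 7*√6)*(-46) = -644 - 322*√6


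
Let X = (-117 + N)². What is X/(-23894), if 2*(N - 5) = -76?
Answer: -11250/11947 ≈ -0.94166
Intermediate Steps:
N = -33 (N = 5 + (½)*(-76) = 5 - 38 = -33)
X = 22500 (X = (-117 - 33)² = (-150)² = 22500)
X/(-23894) = 22500/(-23894) = 22500*(-1/23894) = -11250/11947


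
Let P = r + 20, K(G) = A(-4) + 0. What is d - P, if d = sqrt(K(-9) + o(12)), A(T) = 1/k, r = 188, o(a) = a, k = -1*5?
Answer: -208 + sqrt(295)/5 ≈ -204.56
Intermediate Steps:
k = -5
A(T) = -1/5 (A(T) = 1/(-5) = -1/5)
K(G) = -1/5 (K(G) = -1/5 + 0 = -1/5)
d = sqrt(295)/5 (d = sqrt(-1/5 + 12) = sqrt(59/5) = sqrt(295)/5 ≈ 3.4351)
P = 208 (P = 188 + 20 = 208)
d - P = sqrt(295)/5 - 1*208 = sqrt(295)/5 - 208 = -208 + sqrt(295)/5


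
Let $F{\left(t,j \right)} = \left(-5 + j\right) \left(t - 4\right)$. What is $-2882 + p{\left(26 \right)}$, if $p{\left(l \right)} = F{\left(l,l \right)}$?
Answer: $-2420$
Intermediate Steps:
$F{\left(t,j \right)} = \left(-5 + j\right) \left(-4 + t\right)$
$p{\left(l \right)} = 20 + l^{2} - 9 l$ ($p{\left(l \right)} = 20 - 5 l - 4 l + l l = 20 - 5 l - 4 l + l^{2} = 20 + l^{2} - 9 l$)
$-2882 + p{\left(26 \right)} = -2882 + \left(20 + 26^{2} - 234\right) = -2882 + \left(20 + 676 - 234\right) = -2882 + 462 = -2420$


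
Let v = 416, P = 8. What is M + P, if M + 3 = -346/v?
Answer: 867/208 ≈ 4.1683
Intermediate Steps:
M = -797/208 (M = -3 - 346/416 = -3 - 346*1/416 = -3 - 173/208 = -797/208 ≈ -3.8317)
M + P = -797/208 + 8 = 867/208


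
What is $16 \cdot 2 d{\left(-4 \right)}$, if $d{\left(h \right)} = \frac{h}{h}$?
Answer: $32$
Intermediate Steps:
$d{\left(h \right)} = 1$
$16 \cdot 2 d{\left(-4 \right)} = 16 \cdot 2 \cdot 1 = 32 \cdot 1 = 32$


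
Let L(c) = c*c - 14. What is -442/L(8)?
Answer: -221/25 ≈ -8.8400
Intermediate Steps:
L(c) = -14 + c² (L(c) = c² - 14 = -14 + c²)
-442/L(8) = -442/(-14 + 8²) = -442/(-14 + 64) = -442/50 = -442*1/50 = -221/25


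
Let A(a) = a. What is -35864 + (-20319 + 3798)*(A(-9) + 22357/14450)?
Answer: 1260961253/14450 ≈ 87264.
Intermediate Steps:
-35864 + (-20319 + 3798)*(A(-9) + 22357/14450) = -35864 + (-20319 + 3798)*(-9 + 22357/14450) = -35864 - 16521*(-9 + 22357*(1/14450)) = -35864 - 16521*(-9 + 22357/14450) = -35864 - 16521*(-107693/14450) = -35864 + 1779196053/14450 = 1260961253/14450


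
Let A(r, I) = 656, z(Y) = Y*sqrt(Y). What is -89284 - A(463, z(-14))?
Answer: -89940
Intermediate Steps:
z(Y) = Y**(3/2)
-89284 - A(463, z(-14)) = -89284 - 1*656 = -89284 - 656 = -89940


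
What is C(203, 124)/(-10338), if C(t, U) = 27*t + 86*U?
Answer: -16145/10338 ≈ -1.5617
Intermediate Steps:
C(203, 124)/(-10338) = (27*203 + 86*124)/(-10338) = (5481 + 10664)*(-1/10338) = 16145*(-1/10338) = -16145/10338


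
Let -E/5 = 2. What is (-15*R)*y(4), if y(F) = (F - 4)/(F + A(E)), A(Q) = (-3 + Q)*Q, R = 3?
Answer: 0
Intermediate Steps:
E = -10 (E = -5*2 = -10)
A(Q) = Q*(-3 + Q)
y(F) = (-4 + F)/(130 + F) (y(F) = (F - 4)/(F - 10*(-3 - 10)) = (-4 + F)/(F - 10*(-13)) = (-4 + F)/(F + 130) = (-4 + F)/(130 + F))
(-15*R)*y(4) = (-15*3)*((-4 + 4)/(130 + 4)) = -45*0/134 = -45*0 = 0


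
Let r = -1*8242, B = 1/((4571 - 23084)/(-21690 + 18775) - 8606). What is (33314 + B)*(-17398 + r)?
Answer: -1946576173146120/2278907 ≈ -8.5417e+8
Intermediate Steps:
B = -265/2278907 (B = 1/(-18513/(-2915) - 8606) = 1/(-18513*(-1/2915) - 8606) = 1/(1683/265 - 8606) = 1/(-2278907/265) = -265/2278907 ≈ -0.00011628)
r = -8242
(33314 + B)*(-17398 + r) = (33314 - 265/2278907)*(-17398 - 8242) = (75919507533/2278907)*(-25640) = -1946576173146120/2278907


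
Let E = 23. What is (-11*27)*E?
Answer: -6831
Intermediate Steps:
(-11*27)*E = -11*27*23 = -297*23 = -6831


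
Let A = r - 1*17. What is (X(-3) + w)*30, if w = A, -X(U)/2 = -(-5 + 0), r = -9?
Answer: -1080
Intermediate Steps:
A = -26 (A = -9 - 1*17 = -9 - 17 = -26)
X(U) = -10 (X(U) = -(-2)*(-5 + 0) = -(-2)*(-5) = -2*5 = -10)
w = -26
(X(-3) + w)*30 = (-10 - 26)*30 = -36*30 = -1080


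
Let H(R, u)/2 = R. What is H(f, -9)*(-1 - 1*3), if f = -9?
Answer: 72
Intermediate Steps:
H(R, u) = 2*R
H(f, -9)*(-1 - 1*3) = (2*(-9))*(-1 - 1*3) = -18*(-1 - 3) = -18*(-4) = 72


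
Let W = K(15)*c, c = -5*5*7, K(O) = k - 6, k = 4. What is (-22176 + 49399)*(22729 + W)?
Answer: 628279617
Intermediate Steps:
K(O) = -2 (K(O) = 4 - 6 = -2)
c = -175 (c = -25*7 = -175)
W = 350 (W = -2*(-175) = 350)
(-22176 + 49399)*(22729 + W) = (-22176 + 49399)*(22729 + 350) = 27223*23079 = 628279617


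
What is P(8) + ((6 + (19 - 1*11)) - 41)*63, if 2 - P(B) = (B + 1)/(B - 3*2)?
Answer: -3407/2 ≈ -1703.5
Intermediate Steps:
P(B) = 2 - (1 + B)/(-6 + B) (P(B) = 2 - (B + 1)/(B - 3*2) = 2 - (1 + B)/(B - 6) = 2 - (1 + B)/(-6 + B))
P(8) + ((6 + (19 - 1*11)) - 41)*63 = (-13 + 8)/(-6 + 8) + ((6 + (19 - 1*11)) - 41)*63 = -5/2 + ((6 + (19 - 11)) - 41)*63 = (½)*(-5) + ((6 + 8) - 41)*63 = -5/2 + (14 - 41)*63 = -5/2 - 27*63 = -5/2 - 1701 = -3407/2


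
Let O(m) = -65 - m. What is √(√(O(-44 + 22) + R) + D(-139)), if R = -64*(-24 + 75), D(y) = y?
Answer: √(-139 + I*√3307) ≈ 2.3902 + 12.03*I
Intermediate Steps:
R = -3264 (R = -64*51 = -3264)
√(√(O(-44 + 22) + R) + D(-139)) = √(√((-65 - (-44 + 22)) - 3264) - 139) = √(√((-65 - 1*(-22)) - 3264) - 139) = √(√((-65 + 22) - 3264) - 139) = √(√(-43 - 3264) - 139) = √(√(-3307) - 139) = √(I*√3307 - 139) = √(-139 + I*√3307)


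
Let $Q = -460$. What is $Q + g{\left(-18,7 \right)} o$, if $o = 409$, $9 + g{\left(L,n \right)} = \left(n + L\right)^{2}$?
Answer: $45348$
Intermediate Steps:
$g{\left(L,n \right)} = -9 + \left(L + n\right)^{2}$ ($g{\left(L,n \right)} = -9 + \left(n + L\right)^{2} = -9 + \left(L + n\right)^{2}$)
$Q + g{\left(-18,7 \right)} o = -460 + \left(-9 + \left(-18 + 7\right)^{2}\right) 409 = -460 + \left(-9 + \left(-11\right)^{2}\right) 409 = -460 + \left(-9 + 121\right) 409 = -460 + 112 \cdot 409 = -460 + 45808 = 45348$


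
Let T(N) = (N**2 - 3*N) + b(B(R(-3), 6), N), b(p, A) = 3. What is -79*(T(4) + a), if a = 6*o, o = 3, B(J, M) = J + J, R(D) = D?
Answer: -1975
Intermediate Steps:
B(J, M) = 2*J
a = 18 (a = 6*3 = 18)
T(N) = 3 + N**2 - 3*N (T(N) = (N**2 - 3*N) + 3 = 3 + N**2 - 3*N)
-79*(T(4) + a) = -79*((3 + 4**2 - 3*4) + 18) = -79*((3 + 16 - 12) + 18) = -79*(7 + 18) = -79*25 = -1975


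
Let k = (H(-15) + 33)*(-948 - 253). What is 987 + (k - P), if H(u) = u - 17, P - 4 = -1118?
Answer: 900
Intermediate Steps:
P = -1114 (P = 4 - 1118 = -1114)
H(u) = -17 + u
k = -1201 (k = ((-17 - 15) + 33)*(-948 - 253) = (-32 + 33)*(-1201) = 1*(-1201) = -1201)
987 + (k - P) = 987 + (-1201 - 1*(-1114)) = 987 + (-1201 + 1114) = 987 - 87 = 900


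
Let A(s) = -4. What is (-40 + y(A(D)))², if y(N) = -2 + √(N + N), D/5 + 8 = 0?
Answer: 1756 - 168*I*√2 ≈ 1756.0 - 237.59*I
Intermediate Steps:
D = -40 (D = -40 + 5*0 = -40 + 0 = -40)
y(N) = -2 + √2*√N (y(N) = -2 + √(2*N) = -2 + √2*√N)
(-40 + y(A(D)))² = (-40 + (-2 + √2*√(-4)))² = (-40 + (-2 + √2*(2*I)))² = (-40 + (-2 + 2*I*√2))² = (-42 + 2*I*√2)²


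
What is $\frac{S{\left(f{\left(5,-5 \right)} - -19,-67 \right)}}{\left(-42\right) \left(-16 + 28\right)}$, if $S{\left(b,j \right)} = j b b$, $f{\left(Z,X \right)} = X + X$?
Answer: $\frac{603}{56} \approx 10.768$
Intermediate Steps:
$f{\left(Z,X \right)} = 2 X$
$S{\left(b,j \right)} = j b^{2}$
$\frac{S{\left(f{\left(5,-5 \right)} - -19,-67 \right)}}{\left(-42\right) \left(-16 + 28\right)} = \frac{\left(-67\right) \left(2 \left(-5\right) - -19\right)^{2}}{\left(-42\right) \left(-16 + 28\right)} = \frac{\left(-67\right) \left(-10 + 19\right)^{2}}{\left(-42\right) 12} = \frac{\left(-67\right) 9^{2}}{-504} = \left(-67\right) 81 \left(- \frac{1}{504}\right) = \left(-5427\right) \left(- \frac{1}{504}\right) = \frac{603}{56}$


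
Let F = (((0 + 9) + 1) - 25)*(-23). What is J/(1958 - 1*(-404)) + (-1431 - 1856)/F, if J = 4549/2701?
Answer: -20968708289/2201017890 ≈ -9.5268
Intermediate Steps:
J = 4549/2701 (J = 4549*(1/2701) = 4549/2701 ≈ 1.6842)
F = 345 (F = ((9 + 1) - 25)*(-23) = (10 - 25)*(-23) = -15*(-23) = 345)
J/(1958 - 1*(-404)) + (-1431 - 1856)/F = 4549/(2701*(1958 - 1*(-404))) + (-1431 - 1856)/345 = 4549/(2701*(1958 + 404)) - 3287*1/345 = (4549/2701)/2362 - 3287/345 = (4549/2701)*(1/2362) - 3287/345 = 4549/6379762 - 3287/345 = -20968708289/2201017890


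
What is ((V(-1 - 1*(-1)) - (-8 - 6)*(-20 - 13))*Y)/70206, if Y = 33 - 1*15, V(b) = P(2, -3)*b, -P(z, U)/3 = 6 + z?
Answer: -1386/11701 ≈ -0.11845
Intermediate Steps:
P(z, U) = -18 - 3*z (P(z, U) = -3*(6 + z) = -18 - 3*z)
V(b) = -24*b (V(b) = (-18 - 3*2)*b = (-18 - 6)*b = -24*b)
Y = 18 (Y = 33 - 15 = 18)
((V(-1 - 1*(-1)) - (-8 - 6)*(-20 - 13))*Y)/70206 = ((-24*(-1 - 1*(-1)) - (-8 - 6)*(-20 - 13))*18)/70206 = ((-24*(-1 + 1) - (-14)*(-33))*18)*(1/70206) = ((-24*0 - 1*462)*18)*(1/70206) = ((0 - 462)*18)*(1/70206) = -462*18*(1/70206) = -8316*1/70206 = -1386/11701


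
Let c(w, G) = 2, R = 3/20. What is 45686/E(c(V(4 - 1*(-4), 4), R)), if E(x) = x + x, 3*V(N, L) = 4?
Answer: 22843/2 ≈ 11422.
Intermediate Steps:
R = 3/20 (R = 3*(1/20) = 3/20 ≈ 0.15000)
V(N, L) = 4/3 (V(N, L) = (⅓)*4 = 4/3)
E(x) = 2*x
45686/E(c(V(4 - 1*(-4), 4), R)) = 45686/((2*2)) = 45686/4 = 45686*(¼) = 22843/2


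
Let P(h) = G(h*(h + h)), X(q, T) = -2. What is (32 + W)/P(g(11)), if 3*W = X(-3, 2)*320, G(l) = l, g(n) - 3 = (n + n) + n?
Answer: -17/243 ≈ -0.069959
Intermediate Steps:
g(n) = 3 + 3*n (g(n) = 3 + ((n + n) + n) = 3 + (2*n + n) = 3 + 3*n)
P(h) = 2*h² (P(h) = h*(h + h) = h*(2*h) = 2*h²)
W = -640/3 (W = (-2*320)/3 = (⅓)*(-640) = -640/3 ≈ -213.33)
(32 + W)/P(g(11)) = (32 - 640/3)/((2*(3 + 3*11)²)) = -544*1/(2*(3 + 33)²)/3 = -544/(3*(2*36²)) = -544/(3*(2*1296)) = -544/3/2592 = -544/3*1/2592 = -17/243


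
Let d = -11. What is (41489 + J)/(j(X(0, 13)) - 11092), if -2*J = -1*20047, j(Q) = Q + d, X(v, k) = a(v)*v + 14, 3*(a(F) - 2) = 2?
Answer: -7925/1706 ≈ -4.6454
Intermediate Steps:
a(F) = 8/3 (a(F) = 2 + (1/3)*2 = 2 + 2/3 = 8/3)
X(v, k) = 14 + 8*v/3 (X(v, k) = 8*v/3 + 14 = 14 + 8*v/3)
j(Q) = -11 + Q (j(Q) = Q - 11 = -11 + Q)
J = 20047/2 (J = -(-1)*20047/2 = -1/2*(-20047) = 20047/2 ≈ 10024.)
(41489 + J)/(j(X(0, 13)) - 11092) = (41489 + 20047/2)/((-11 + (14 + (8/3)*0)) - 11092) = 103025/(2*((-11 + (14 + 0)) - 11092)) = 103025/(2*((-11 + 14) - 11092)) = 103025/(2*(3 - 11092)) = (103025/2)/(-11089) = (103025/2)*(-1/11089) = -7925/1706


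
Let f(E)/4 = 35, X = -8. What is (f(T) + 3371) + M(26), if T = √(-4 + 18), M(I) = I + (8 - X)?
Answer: 3553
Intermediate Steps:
M(I) = 16 + I (M(I) = I + (8 - 1*(-8)) = I + (8 + 8) = I + 16 = 16 + I)
T = √14 ≈ 3.7417
f(E) = 140 (f(E) = 4*35 = 140)
(f(T) + 3371) + M(26) = (140 + 3371) + (16 + 26) = 3511 + 42 = 3553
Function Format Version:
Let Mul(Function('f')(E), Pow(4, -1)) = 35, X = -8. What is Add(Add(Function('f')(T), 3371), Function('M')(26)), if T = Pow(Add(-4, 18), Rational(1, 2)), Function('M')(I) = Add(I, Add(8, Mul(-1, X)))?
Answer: 3553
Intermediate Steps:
Function('M')(I) = Add(16, I) (Function('M')(I) = Add(I, Add(8, Mul(-1, -8))) = Add(I, Add(8, 8)) = Add(I, 16) = Add(16, I))
T = Pow(14, Rational(1, 2)) ≈ 3.7417
Function('f')(E) = 140 (Function('f')(E) = Mul(4, 35) = 140)
Add(Add(Function('f')(T), 3371), Function('M')(26)) = Add(Add(140, 3371), Add(16, 26)) = Add(3511, 42) = 3553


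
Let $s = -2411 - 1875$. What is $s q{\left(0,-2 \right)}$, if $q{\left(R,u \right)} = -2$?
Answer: $8572$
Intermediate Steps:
$s = -4286$
$s q{\left(0,-2 \right)} = \left(-4286\right) \left(-2\right) = 8572$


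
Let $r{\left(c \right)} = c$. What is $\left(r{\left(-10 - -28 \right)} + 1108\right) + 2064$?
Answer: $3190$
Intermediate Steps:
$\left(r{\left(-10 - -28 \right)} + 1108\right) + 2064 = \left(\left(-10 - -28\right) + 1108\right) + 2064 = \left(\left(-10 + 28\right) + 1108\right) + 2064 = \left(18 + 1108\right) + 2064 = 1126 + 2064 = 3190$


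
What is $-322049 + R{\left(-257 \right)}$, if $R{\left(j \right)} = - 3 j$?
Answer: $-321278$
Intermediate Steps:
$-322049 + R{\left(-257 \right)} = -322049 - -771 = -322049 + 771 = -321278$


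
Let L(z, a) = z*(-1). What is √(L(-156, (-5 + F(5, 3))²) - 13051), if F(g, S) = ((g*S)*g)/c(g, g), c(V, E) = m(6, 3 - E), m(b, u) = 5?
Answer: I*√12895 ≈ 113.56*I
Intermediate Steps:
c(V, E) = 5
F(g, S) = S*g²/5 (F(g, S) = ((g*S)*g)/5 = ((S*g)*g)*(⅕) = (S*g²)*(⅕) = S*g²/5)
L(z, a) = -z
√(L(-156, (-5 + F(5, 3))²) - 13051) = √(-1*(-156) - 13051) = √(156 - 13051) = √(-12895) = I*√12895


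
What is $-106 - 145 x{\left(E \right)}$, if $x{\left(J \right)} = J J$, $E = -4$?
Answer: $-2426$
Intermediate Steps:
$x{\left(J \right)} = J^{2}$
$-106 - 145 x{\left(E \right)} = -106 - 145 \left(-4\right)^{2} = -106 - 2320 = -2426$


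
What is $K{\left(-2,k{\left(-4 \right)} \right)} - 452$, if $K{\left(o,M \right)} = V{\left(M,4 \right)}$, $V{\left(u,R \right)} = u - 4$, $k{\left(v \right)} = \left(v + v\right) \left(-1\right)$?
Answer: $-448$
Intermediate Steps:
$k{\left(v \right)} = - 2 v$ ($k{\left(v \right)} = 2 v \left(-1\right) = - 2 v$)
$V{\left(u,R \right)} = -4 + u$
$K{\left(o,M \right)} = -4 + M$
$K{\left(-2,k{\left(-4 \right)} \right)} - 452 = \left(-4 - -8\right) - 452 = \left(-4 + 8\right) - 452 = 4 - 452 = -448$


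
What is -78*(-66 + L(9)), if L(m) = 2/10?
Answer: 25662/5 ≈ 5132.4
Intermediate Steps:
L(m) = ⅕ (L(m) = 2*(⅒) = ⅕)
-78*(-66 + L(9)) = -78*(-66 + ⅕) = -78*(-329/5) = 25662/5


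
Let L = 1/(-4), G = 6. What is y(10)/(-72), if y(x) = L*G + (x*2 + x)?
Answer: -19/48 ≈ -0.39583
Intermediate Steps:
L = -¼ ≈ -0.25000
y(x) = -3/2 + 3*x (y(x) = -¼*6 + (x*2 + x) = -3/2 + (2*x + x) = -3/2 + 3*x)
y(10)/(-72) = (-3/2 + 3*10)/(-72) = (-3/2 + 30)*(-1/72) = (57/2)*(-1/72) = -19/48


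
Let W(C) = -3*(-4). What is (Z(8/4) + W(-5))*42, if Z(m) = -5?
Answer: 294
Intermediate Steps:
W(C) = 12
(Z(8/4) + W(-5))*42 = (-5 + 12)*42 = 7*42 = 294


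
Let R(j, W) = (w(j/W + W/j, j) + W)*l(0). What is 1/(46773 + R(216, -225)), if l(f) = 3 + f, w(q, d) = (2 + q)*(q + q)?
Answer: 60000/2765881201 ≈ 2.1693e-5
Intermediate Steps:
w(q, d) = 2*q*(2 + q) (w(q, d) = (2 + q)*(2*q) = 2*q*(2 + q))
R(j, W) = 3*W + 6*(W/j + j/W)*(2 + W/j + j/W) (R(j, W) = (2*(j/W + W/j)*(2 + (j/W + W/j)) + W)*(3 + 0) = (2*(W/j + j/W)*(2 + (W/j + j/W)) + W)*3 = (2*(W/j + j/W)*(2 + W/j + j/W) + W)*3 = (W + 2*(W/j + j/W)*(2 + W/j + j/W))*3 = 3*W + 6*(W/j + j/W)*(2 + W/j + j/W))
1/(46773 + R(216, -225)) = 1/(46773 + (12 + 3*(-225) + 6*216**2/(-225)**2 + 6*(-225)**2/216**2 + 12*(-225)/216 + 12*216/(-225))) = 1/(46773 + (12 - 675 + 6*(1/50625)*46656 + 6*50625*(1/46656) + 12*(-225)*(1/216) + 12*216*(-1/225))) = 1/(46773 + (12 - 675 + 3456/625 + 625/96 - 25/2 - 288/25)) = 1/(46773 - 40498799/60000) = 1/(2765881201/60000) = 60000/2765881201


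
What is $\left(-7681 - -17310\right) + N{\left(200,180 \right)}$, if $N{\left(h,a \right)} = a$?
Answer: $9809$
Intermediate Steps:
$\left(-7681 - -17310\right) + N{\left(200,180 \right)} = \left(-7681 - -17310\right) + 180 = \left(-7681 + 17310\right) + 180 = 9629 + 180 = 9809$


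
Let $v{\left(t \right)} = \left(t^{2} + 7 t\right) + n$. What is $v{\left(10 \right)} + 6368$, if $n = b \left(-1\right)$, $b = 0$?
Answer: $6538$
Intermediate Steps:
$n = 0$ ($n = 0 \left(-1\right) = 0$)
$v{\left(t \right)} = t^{2} + 7 t$ ($v{\left(t \right)} = \left(t^{2} + 7 t\right) + 0 = t^{2} + 7 t$)
$v{\left(10 \right)} + 6368 = 10 \left(7 + 10\right) + 6368 = 10 \cdot 17 + 6368 = 170 + 6368 = 6538$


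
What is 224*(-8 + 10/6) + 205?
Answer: -3641/3 ≈ -1213.7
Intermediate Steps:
224*(-8 + 10/6) + 205 = 224*(-8 + (⅙)*10) + 205 = 224*(-8 + 5/3) + 205 = 224*(-19/3) + 205 = -4256/3 + 205 = -3641/3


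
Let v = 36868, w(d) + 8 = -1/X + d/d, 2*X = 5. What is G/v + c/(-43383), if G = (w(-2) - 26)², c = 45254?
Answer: -40500703313/39986111100 ≈ -1.0129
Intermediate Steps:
X = 5/2 (X = (½)*5 = 5/2 ≈ 2.5000)
w(d) = -37/5 (w(d) = -8 + (-1/5/2 + d/d) = -8 + (-1*⅖ + 1) = -8 + (-⅖ + 1) = -8 + ⅗ = -37/5)
G = 27889/25 (G = (-37/5 - 26)² = (-167/5)² = 27889/25 ≈ 1115.6)
G/v + c/(-43383) = (27889/25)/36868 + 45254/(-43383) = (27889/25)*(1/36868) + 45254*(-1/43383) = 27889/921700 - 45254/43383 = -40500703313/39986111100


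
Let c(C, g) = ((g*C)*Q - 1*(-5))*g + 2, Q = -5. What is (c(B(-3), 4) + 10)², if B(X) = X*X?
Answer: 473344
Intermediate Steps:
B(X) = X²
c(C, g) = 2 + g*(5 - 5*C*g) (c(C, g) = ((g*C)*(-5) - 1*(-5))*g + 2 = ((C*g)*(-5) + 5)*g + 2 = (-5*C*g + 5)*g + 2 = (5 - 5*C*g)*g + 2 = g*(5 - 5*C*g) + 2 = 2 + g*(5 - 5*C*g))
(c(B(-3), 4) + 10)² = ((2 + 5*4 - 5*(-3)²*4²) + 10)² = ((2 + 20 - 5*9*16) + 10)² = ((2 + 20 - 720) + 10)² = (-698 + 10)² = (-688)² = 473344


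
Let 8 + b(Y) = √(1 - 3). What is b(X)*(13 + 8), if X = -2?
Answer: -168 + 21*I*√2 ≈ -168.0 + 29.698*I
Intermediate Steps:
b(Y) = -8 + I*√2 (b(Y) = -8 + √(1 - 3) = -8 + √(-2) = -8 + I*√2)
b(X)*(13 + 8) = (-8 + I*√2)*(13 + 8) = (-8 + I*√2)*21 = -168 + 21*I*√2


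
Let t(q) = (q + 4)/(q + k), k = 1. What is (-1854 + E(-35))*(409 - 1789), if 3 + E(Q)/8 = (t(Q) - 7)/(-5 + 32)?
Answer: 44100200/17 ≈ 2.5941e+6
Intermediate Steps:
t(q) = (4 + q)/(1 + q) (t(q) = (q + 4)/(q + 1) = (4 + q)/(1 + q))
E(Q) = -704/27 + 8*(4 + Q)/(27*(1 + Q)) (E(Q) = -24 + 8*(((4 + Q)/(1 + Q) - 7)/(-5 + 32)) = -24 + 8*((-7 + (4 + Q)/(1 + Q))/27) = -24 + 8*((-7 + (4 + Q)/(1 + Q))*(1/27)) = -24 + 8*(-7/27 + (4 + Q)/(27*(1 + Q))) = -24 + (-56/27 + 8*(4 + Q)/(27*(1 + Q))) = -704/27 + 8*(4 + Q)/(27*(1 + Q)))
(-1854 + E(-35))*(409 - 1789) = (-1854 + 8*(-28 - 29*(-35))/(9*(1 - 35)))*(409 - 1789) = (-1854 + (8/9)*(-28 + 1015)/(-34))*(-1380) = (-1854 + (8/9)*(-1/34)*987)*(-1380) = (-1854 - 1316/51)*(-1380) = -95870/51*(-1380) = 44100200/17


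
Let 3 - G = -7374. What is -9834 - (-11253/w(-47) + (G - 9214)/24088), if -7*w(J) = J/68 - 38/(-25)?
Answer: -3559404234595/33939992 ≈ -1.0487e+5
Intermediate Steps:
G = 7377 (G = 3 - 1*(-7374) = 3 + 7374 = 7377)
w(J) = -38/175 - J/476 (w(J) = -(J/68 - 38/(-25))/7 = -(J*(1/68) - 38*(-1/25))/7 = -(J/68 + 38/25)/7 = -(38/25 + J/68)/7 = -38/175 - J/476)
-9834 - (-11253/w(-47) + (G - 9214)/24088) = -9834 - (-11253/(-38/175 - 1/476*(-47)) + (7377 - 9214)/24088) = -9834 - (-11253/(-38/175 + 47/476) - 1837*1/24088) = -9834 - (-11253/(-1409/11900) - 1837/24088) = -9834 - (-11253*(-11900/1409) - 1837/24088) = -9834 - (133910700/1409 - 1837/24088) = -9834 - 1*3225638353267/33939992 = -9834 - 3225638353267/33939992 = -3559404234595/33939992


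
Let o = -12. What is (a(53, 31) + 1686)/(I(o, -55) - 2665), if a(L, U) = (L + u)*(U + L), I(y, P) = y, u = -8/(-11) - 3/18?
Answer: -68036/29447 ≈ -2.3105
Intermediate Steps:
u = 37/66 (u = -8*(-1/11) - 3*1/18 = 8/11 - 1/6 = 37/66 ≈ 0.56061)
a(L, U) = (37/66 + L)*(L + U) (a(L, U) = (L + 37/66)*(U + L) = (37/66 + L)*(L + U))
(a(53, 31) + 1686)/(I(o, -55) - 2665) = ((53**2 + (37/66)*53 + (37/66)*31 + 53*31) + 1686)/(-12 - 2665) = ((2809 + 1961/66 + 1147/66 + 1643) + 1686)/(-2677) = (49490/11 + 1686)*(-1/2677) = (68036/11)*(-1/2677) = -68036/29447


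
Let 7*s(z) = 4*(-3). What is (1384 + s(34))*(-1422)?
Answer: -13759272/7 ≈ -1.9656e+6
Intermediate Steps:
s(z) = -12/7 (s(z) = (4*(-3))/7 = (1/7)*(-12) = -12/7)
(1384 + s(34))*(-1422) = (1384 - 12/7)*(-1422) = (9676/7)*(-1422) = -13759272/7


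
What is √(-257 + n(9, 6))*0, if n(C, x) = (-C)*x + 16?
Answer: 0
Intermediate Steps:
n(C, x) = 16 - C*x (n(C, x) = -C*x + 16 = 16 - C*x)
√(-257 + n(9, 6))*0 = √(-257 + (16 - 1*9*6))*0 = √(-257 + (16 - 54))*0 = √(-257 - 38)*0 = √(-295)*0 = (I*√295)*0 = 0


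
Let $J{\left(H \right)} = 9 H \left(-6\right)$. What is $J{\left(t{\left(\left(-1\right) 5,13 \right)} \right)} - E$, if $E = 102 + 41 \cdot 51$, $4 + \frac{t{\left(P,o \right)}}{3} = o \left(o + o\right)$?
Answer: $-56301$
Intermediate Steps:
$t{\left(P,o \right)} = -12 + 6 o^{2}$ ($t{\left(P,o \right)} = -12 + 3 o \left(o + o\right) = -12 + 3 o 2 o = -12 + 3 \cdot 2 o^{2} = -12 + 6 o^{2}$)
$E = 2193$ ($E = 102 + 2091 = 2193$)
$J{\left(H \right)} = - 54 H$
$J{\left(t{\left(\left(-1\right) 5,13 \right)} \right)} - E = - 54 \left(-12 + 6 \cdot 13^{2}\right) - 2193 = - 54 \left(-12 + 6 \cdot 169\right) - 2193 = - 54 \left(-12 + 1014\right) - 2193 = \left(-54\right) 1002 - 2193 = -54108 - 2193 = -56301$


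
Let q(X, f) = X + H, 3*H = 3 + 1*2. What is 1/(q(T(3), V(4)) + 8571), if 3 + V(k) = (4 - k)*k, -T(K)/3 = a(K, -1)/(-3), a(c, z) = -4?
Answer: 3/25706 ≈ 0.00011670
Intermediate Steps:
T(K) = -4 (T(K) = -(-12)/(-3) = -(-12)*(-1)/3 = -3*4/3 = -4)
V(k) = -3 + k*(4 - k) (V(k) = -3 + (4 - k)*k = -3 + k*(4 - k))
H = 5/3 (H = (3 + 1*2)/3 = (3 + 2)/3 = (1/3)*5 = 5/3 ≈ 1.6667)
q(X, f) = 5/3 + X (q(X, f) = X + 5/3 = 5/3 + X)
1/(q(T(3), V(4)) + 8571) = 1/((5/3 - 4) + 8571) = 1/(-7/3 + 8571) = 1/(25706/3) = 3/25706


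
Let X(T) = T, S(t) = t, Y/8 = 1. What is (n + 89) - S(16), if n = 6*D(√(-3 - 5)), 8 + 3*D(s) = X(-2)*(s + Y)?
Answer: 25 - 8*I*√2 ≈ 25.0 - 11.314*I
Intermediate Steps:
Y = 8 (Y = 8*1 = 8)
D(s) = -8 - 2*s/3 (D(s) = -8/3 + (-2*(s + 8))/3 = -8/3 + (-2*(8 + s))/3 = -8/3 + (-16 - 2*s)/3 = -8/3 + (-16/3 - 2*s/3) = -8 - 2*s/3)
n = -48 - 8*I*√2 (n = 6*(-8 - 2*√(-3 - 5)/3) = 6*(-8 - 4*I*√2/3) = -48 - 8*I*√2 ≈ -48.0 - 11.314*I)
(n + 89) - S(16) = ((-48 - 8*I*√2) + 89) - 1*16 = (41 - 8*I*√2) - 16 = 25 - 8*I*√2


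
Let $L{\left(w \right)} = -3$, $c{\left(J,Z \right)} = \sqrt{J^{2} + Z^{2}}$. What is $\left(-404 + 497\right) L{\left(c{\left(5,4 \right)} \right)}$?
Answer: $-279$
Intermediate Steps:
$\left(-404 + 497\right) L{\left(c{\left(5,4 \right)} \right)} = \left(-404 + 497\right) \left(-3\right) = 93 \left(-3\right) = -279$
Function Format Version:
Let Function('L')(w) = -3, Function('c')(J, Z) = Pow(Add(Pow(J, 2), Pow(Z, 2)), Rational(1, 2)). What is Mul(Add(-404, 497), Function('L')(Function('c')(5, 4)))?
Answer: -279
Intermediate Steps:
Mul(Add(-404, 497), Function('L')(Function('c')(5, 4))) = Mul(Add(-404, 497), -3) = Mul(93, -3) = -279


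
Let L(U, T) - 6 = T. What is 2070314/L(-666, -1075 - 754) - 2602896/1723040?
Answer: -223248682123/196318870 ≈ -1137.2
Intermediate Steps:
L(U, T) = 6 + T
2070314/L(-666, -1075 - 754) - 2602896/1723040 = 2070314/(6 + (-1075 - 754)) - 2602896/1723040 = 2070314/(6 - 1829) - 2602896*1/1723040 = 2070314/(-1823) - 162681/107690 = 2070314*(-1/1823) - 162681/107690 = -2070314/1823 - 162681/107690 = -223248682123/196318870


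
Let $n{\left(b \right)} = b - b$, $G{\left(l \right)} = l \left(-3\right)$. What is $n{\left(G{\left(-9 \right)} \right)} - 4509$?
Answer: $-4509$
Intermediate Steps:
$G{\left(l \right)} = - 3 l$
$n{\left(b \right)} = 0$
$n{\left(G{\left(-9 \right)} \right)} - 4509 = 0 - 4509 = -4509$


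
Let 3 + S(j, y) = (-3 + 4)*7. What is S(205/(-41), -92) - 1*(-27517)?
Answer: 27521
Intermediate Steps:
S(j, y) = 4 (S(j, y) = -3 + (-3 + 4)*7 = -3 + 1*7 = -3 + 7 = 4)
S(205/(-41), -92) - 1*(-27517) = 4 - 1*(-27517) = 4 + 27517 = 27521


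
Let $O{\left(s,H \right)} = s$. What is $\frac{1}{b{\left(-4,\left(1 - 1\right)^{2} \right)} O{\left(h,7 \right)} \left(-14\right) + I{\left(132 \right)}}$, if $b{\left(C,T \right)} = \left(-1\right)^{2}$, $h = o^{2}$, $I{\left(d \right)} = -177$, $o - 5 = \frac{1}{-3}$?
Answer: $- \frac{9}{4337} \approx -0.0020752$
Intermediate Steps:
$o = \frac{14}{3}$ ($o = 5 + \frac{1}{-3} = 5 - \frac{1}{3} = \frac{14}{3} \approx 4.6667$)
$h = \frac{196}{9}$ ($h = \left(\frac{14}{3}\right)^{2} = \frac{196}{9} \approx 21.778$)
$b{\left(C,T \right)} = 1$
$\frac{1}{b{\left(-4,\left(1 - 1\right)^{2} \right)} O{\left(h,7 \right)} \left(-14\right) + I{\left(132 \right)}} = \frac{1}{1 \cdot \frac{196}{9} \left(-14\right) - 177} = \frac{1}{\frac{196}{9} \left(-14\right) - 177} = \frac{1}{- \frac{2744}{9} - 177} = \frac{1}{- \frac{4337}{9}} = - \frac{9}{4337}$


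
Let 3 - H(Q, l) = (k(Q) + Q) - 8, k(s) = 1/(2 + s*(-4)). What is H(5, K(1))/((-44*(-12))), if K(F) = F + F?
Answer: 109/9504 ≈ 0.011469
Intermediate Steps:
K(F) = 2*F
k(s) = 1/(2 - 4*s)
H(Q, l) = 11 + 1/(-2 + 4*Q) - Q (H(Q, l) = 3 - ((-1/(-2 + 4*Q) + Q) - 8) = 3 - ((Q - 1/(-2 + 4*Q)) - 8) = 3 - (-8 + Q - 1/(-2 + 4*Q)) = 3 + (8 + 1/(-2 + 4*Q) - Q) = 11 + 1/(-2 + 4*Q) - Q)
H(5, K(1))/((-44*(-12))) = ((-21 - 4*5² + 46*5)/(2*(-1 + 2*5)))/((-44*(-12))) = ((-21 - 4*25 + 230)/(2*(-1 + 10)))/528 = ((½)*(-21 - 100 + 230)/9)*(1/528) = ((½)*(⅑)*109)*(1/528) = (109/18)*(1/528) = 109/9504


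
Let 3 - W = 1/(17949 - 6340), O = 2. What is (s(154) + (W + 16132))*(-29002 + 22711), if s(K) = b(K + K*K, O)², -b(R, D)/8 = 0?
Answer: -1178374847274/11609 ≈ -1.0151e+8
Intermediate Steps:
b(R, D) = 0 (b(R, D) = -8*0 = 0)
W = 34826/11609 (W = 3 - 1/(17949 - 6340) = 3 - 1/11609 = 34826/11609 ≈ 2.9999)
s(K) = 0 (s(K) = 0² = 0)
(s(154) + (W + 16132))*(-29002 + 22711) = (0 + (34826/11609 + 16132))*(-29002 + 22711) = (0 + 187311214/11609)*(-6291) = (187311214/11609)*(-6291) = -1178374847274/11609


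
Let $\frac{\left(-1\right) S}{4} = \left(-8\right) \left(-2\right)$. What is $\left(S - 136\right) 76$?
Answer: $-15200$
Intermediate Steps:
$S = -64$ ($S = - 4 \left(\left(-8\right) \left(-2\right)\right) = \left(-4\right) 16 = -64$)
$\left(S - 136\right) 76 = \left(-64 - 136\right) 76 = \left(-200\right) 76 = -15200$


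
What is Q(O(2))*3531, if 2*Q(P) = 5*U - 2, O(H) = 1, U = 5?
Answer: 81213/2 ≈ 40607.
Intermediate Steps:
Q(P) = 23/2 (Q(P) = (5*5 - 2)/2 = (25 - 2)/2 = (½)*23 = 23/2)
Q(O(2))*3531 = (23/2)*3531 = 81213/2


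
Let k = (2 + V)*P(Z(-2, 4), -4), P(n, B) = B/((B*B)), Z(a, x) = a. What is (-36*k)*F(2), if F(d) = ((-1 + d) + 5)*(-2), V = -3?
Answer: 108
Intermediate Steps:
F(d) = -8 - 2*d (F(d) = (4 + d)*(-2) = -8 - 2*d)
P(n, B) = 1/B (P(n, B) = B/(B²) = B/B² = 1/B)
k = ¼ (k = (2 - 3)/(-4) = -1*(-¼) = ¼ ≈ 0.25000)
(-36*k)*F(2) = (-36*¼)*(-8 - 2*2) = -9*(-8 - 4) = -9*(-12) = 108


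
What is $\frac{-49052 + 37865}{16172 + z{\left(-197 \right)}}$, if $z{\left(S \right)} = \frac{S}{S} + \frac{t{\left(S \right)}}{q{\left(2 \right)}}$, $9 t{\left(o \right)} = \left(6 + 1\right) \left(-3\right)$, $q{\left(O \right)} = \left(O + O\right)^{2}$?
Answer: $- \frac{536976}{776297} \approx -0.69171$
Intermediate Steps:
$q{\left(O \right)} = 4 O^{2}$ ($q{\left(O \right)} = \left(2 O\right)^{2} = 4 O^{2}$)
$t{\left(o \right)} = - \frac{7}{3}$ ($t{\left(o \right)} = \frac{\left(6 + 1\right) \left(-3\right)}{9} = \frac{7 \left(-3\right)}{9} = \frac{1}{9} \left(-21\right) = - \frac{7}{3}$)
$z{\left(S \right)} = \frac{41}{48}$ ($z{\left(S \right)} = \frac{S}{S} - \frac{7}{3 \cdot 4 \cdot 2^{2}} = 1 - \frac{7}{3 \cdot 4 \cdot 4} = 1 - \frac{7}{3 \cdot 16} = 1 - \frac{7}{48} = \frac{41}{48}$)
$\frac{-49052 + 37865}{16172 + z{\left(-197 \right)}} = \frac{-49052 + 37865}{16172 + \frac{41}{48}} = - \frac{11187}{\frac{776297}{48}} = \left(-11187\right) \frac{48}{776297} = - \frac{536976}{776297}$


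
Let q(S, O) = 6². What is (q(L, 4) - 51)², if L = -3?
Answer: 225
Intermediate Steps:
q(S, O) = 36
(q(L, 4) - 51)² = (36 - 51)² = (-15)² = 225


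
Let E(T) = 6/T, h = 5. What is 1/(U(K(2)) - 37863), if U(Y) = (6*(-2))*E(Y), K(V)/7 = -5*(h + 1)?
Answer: -35/1325193 ≈ -2.6411e-5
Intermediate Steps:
K(V) = -210 (K(V) = 7*(-5*(5 + 1)) = 7*(-5*6) = 7*(-30) = -210)
U(Y) = -72/Y (U(Y) = (6*(-2))*(6/Y) = -72/Y)
1/(U(K(2)) - 37863) = 1/(-72/(-210) - 37863) = 1/(-72*(-1/210) - 37863) = 1/(12/35 - 37863) = 1/(-1325193/35) = -35/1325193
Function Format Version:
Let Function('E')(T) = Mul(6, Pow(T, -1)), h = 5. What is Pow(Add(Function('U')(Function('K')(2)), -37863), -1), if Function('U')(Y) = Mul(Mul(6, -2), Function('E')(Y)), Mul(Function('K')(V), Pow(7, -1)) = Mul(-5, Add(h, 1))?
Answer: Rational(-35, 1325193) ≈ -2.6411e-5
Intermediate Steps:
Function('K')(V) = -210 (Function('K')(V) = Mul(7, Mul(-5, Add(5, 1))) = Mul(7, Mul(-5, 6)) = Mul(7, -30) = -210)
Function('U')(Y) = Mul(-72, Pow(Y, -1)) (Function('U')(Y) = Mul(Mul(6, -2), Mul(6, Pow(Y, -1))) = Mul(-12, Mul(6, Pow(Y, -1))) = Mul(-72, Pow(Y, -1)))
Pow(Add(Function('U')(Function('K')(2)), -37863), -1) = Pow(Add(Mul(-72, Pow(-210, -1)), -37863), -1) = Pow(Add(Mul(-72, Rational(-1, 210)), -37863), -1) = Pow(Add(Rational(12, 35), -37863), -1) = Pow(Rational(-1325193, 35), -1) = Rational(-35, 1325193)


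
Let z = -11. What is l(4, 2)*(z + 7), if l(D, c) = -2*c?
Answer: 16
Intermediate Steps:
l(4, 2)*(z + 7) = (-2*2)*(-11 + 7) = -4*(-4) = 16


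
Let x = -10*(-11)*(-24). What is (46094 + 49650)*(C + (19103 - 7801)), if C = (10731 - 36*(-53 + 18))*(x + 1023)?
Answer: -1855341114880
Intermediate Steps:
x = -2640 (x = 110*(-24) = -2640)
C = -19389447 (C = (10731 - 36*(-53 + 18))*(-2640 + 1023) = (10731 - 36*(-35))*(-1617) = (10731 + 1260)*(-1617) = 11991*(-1617) = -19389447)
(46094 + 49650)*(C + (19103 - 7801)) = (46094 + 49650)*(-19389447 + (19103 - 7801)) = 95744*(-19389447 + 11302) = 95744*(-19378145) = -1855341114880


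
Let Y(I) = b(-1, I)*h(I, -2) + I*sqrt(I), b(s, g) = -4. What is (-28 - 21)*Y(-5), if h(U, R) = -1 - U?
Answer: 784 + 245*I*sqrt(5) ≈ 784.0 + 547.84*I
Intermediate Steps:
Y(I) = 4 + I**(3/2) + 4*I (Y(I) = -4*(-1 - I) + I*sqrt(I) = (4 + 4*I) + I**(3/2) = 4 + I**(3/2) + 4*I)
(-28 - 21)*Y(-5) = (-28 - 21)*(4 + (-5)**(3/2) + 4*(-5)) = -49*(4 - 5*I*sqrt(5) - 20) = -49*(-16 - 5*I*sqrt(5)) = 784 + 245*I*sqrt(5)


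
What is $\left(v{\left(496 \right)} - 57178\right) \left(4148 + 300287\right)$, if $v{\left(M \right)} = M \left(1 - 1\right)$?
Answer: $-17406984430$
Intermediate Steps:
$v{\left(M \right)} = 0$ ($v{\left(M \right)} = M 0 = 0$)
$\left(v{\left(496 \right)} - 57178\right) \left(4148 + 300287\right) = \left(0 - 57178\right) \left(4148 + 300287\right) = \left(-57178\right) 304435 = -17406984430$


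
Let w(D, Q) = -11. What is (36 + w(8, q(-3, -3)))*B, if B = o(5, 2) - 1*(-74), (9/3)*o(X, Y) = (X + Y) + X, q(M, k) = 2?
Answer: 1950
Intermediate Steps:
o(X, Y) = Y/3 + 2*X/3 (o(X, Y) = ((X + Y) + X)/3 = (Y + 2*X)/3 = Y/3 + 2*X/3)
B = 78 (B = ((1/3)*2 + (2/3)*5) - 1*(-74) = (2/3 + 10/3) + 74 = 4 + 74 = 78)
(36 + w(8, q(-3, -3)))*B = (36 - 11)*78 = 25*78 = 1950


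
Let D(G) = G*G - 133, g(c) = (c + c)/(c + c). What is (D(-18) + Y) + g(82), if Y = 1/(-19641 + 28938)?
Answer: 1785025/9297 ≈ 192.00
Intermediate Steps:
g(c) = 1 (g(c) = (2*c)/((2*c)) = (2*c)*(1/(2*c)) = 1)
D(G) = -133 + G**2 (D(G) = G**2 - 133 = -133 + G**2)
Y = 1/9297 ≈ 0.00010756
(D(-18) + Y) + g(82) = ((-133 + (-18)**2) + 1/9297) + 1 = ((-133 + 324) + 1/9297) + 1 = (191 + 1/9297) + 1 = 1775728/9297 + 1 = 1785025/9297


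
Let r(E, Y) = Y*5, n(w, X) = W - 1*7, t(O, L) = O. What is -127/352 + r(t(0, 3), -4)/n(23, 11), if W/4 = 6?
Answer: -9199/5984 ≈ -1.5373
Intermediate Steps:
W = 24 (W = 4*6 = 24)
n(w, X) = 17 (n(w, X) = 24 - 1*7 = 24 - 7 = 17)
r(E, Y) = 5*Y
-127/352 + r(t(0, 3), -4)/n(23, 11) = -127/352 + (5*(-4))/17 = -127*1/352 - 20*1/17 = -127/352 - 20/17 = -9199/5984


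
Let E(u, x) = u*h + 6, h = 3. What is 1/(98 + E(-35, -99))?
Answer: -1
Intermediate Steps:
E(u, x) = 6 + 3*u (E(u, x) = u*3 + 6 = 3*u + 6 = 6 + 3*u)
1/(98 + E(-35, -99)) = 1/(98 + (6 + 3*(-35))) = 1/(98 + (6 - 105)) = 1/(98 - 99) = 1/(-1) = -1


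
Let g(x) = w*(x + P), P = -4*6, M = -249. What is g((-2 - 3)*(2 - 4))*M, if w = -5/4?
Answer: -8715/2 ≈ -4357.5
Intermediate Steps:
P = -24
w = -5/4 (w = -5*¼ = -5/4 ≈ -1.2500)
g(x) = 30 - 5*x/4 (g(x) = -5*(x - 24)/4 = -5*(-24 + x)/4 = 30 - 5*x/4)
g((-2 - 3)*(2 - 4))*M = (30 - 5*(-2 - 3)*(2 - 4)/4)*(-249) = (30 - (-25)*(-2)/4)*(-249) = (30 - 5/4*10)*(-249) = (30 - 25/2)*(-249) = (35/2)*(-249) = -8715/2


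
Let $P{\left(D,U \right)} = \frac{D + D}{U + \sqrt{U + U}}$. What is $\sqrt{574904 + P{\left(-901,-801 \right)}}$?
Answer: $\frac{\sqrt{6} \sqrt{\frac{230249953 - 862356 i \sqrt{178}}{267 - i \sqrt{178}}}}{3} \approx 758.23 + 7.3945 \cdot 10^{-5} i$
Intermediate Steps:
$P{\left(D,U \right)} = \frac{2 D}{U + \sqrt{2} \sqrt{U}}$ ($P{\left(D,U \right)} = \frac{2 D}{U + \sqrt{2 U}} = \frac{2 D}{U + \sqrt{2} \sqrt{U}}$)
$\sqrt{574904 + P{\left(-901,-801 \right)}} = \sqrt{574904 + 2 \left(-901\right) \frac{1}{-801 + \sqrt{2} \sqrt{-801}}} = \sqrt{574904 + 2 \left(-901\right) \frac{1}{-801 + \sqrt{2} \cdot 3 i \sqrt{89}}} = \sqrt{574904 + 2 \left(-901\right) \frac{1}{-801 + 3 i \sqrt{178}}} = \sqrt{574904 - \frac{1802}{-801 + 3 i \sqrt{178}}}$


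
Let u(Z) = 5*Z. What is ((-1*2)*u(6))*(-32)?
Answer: 1920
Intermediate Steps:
((-1*2)*u(6))*(-32) = ((-1*2)*(5*6))*(-32) = -2*30*(-32) = -60*(-32) = 1920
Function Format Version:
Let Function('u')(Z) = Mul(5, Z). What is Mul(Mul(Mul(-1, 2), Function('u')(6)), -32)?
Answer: 1920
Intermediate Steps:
Mul(Mul(Mul(-1, 2), Function('u')(6)), -32) = Mul(Mul(Mul(-1, 2), Mul(5, 6)), -32) = Mul(Mul(-2, 30), -32) = Mul(-60, -32) = 1920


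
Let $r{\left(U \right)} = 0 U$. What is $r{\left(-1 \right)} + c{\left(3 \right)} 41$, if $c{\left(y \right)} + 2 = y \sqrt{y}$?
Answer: $-82 + 123 \sqrt{3} \approx 131.04$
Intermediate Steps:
$r{\left(U \right)} = 0$
$c{\left(y \right)} = -2 + y^{\frac{3}{2}}$ ($c{\left(y \right)} = -2 + y \sqrt{y} = -2 + y^{\frac{3}{2}}$)
$r{\left(-1 \right)} + c{\left(3 \right)} 41 = 0 + \left(-2 + 3^{\frac{3}{2}}\right) 41 = 0 + \left(-2 + 3 \sqrt{3}\right) 41 = 0 - \left(82 - 123 \sqrt{3}\right) = -82 + 123 \sqrt{3}$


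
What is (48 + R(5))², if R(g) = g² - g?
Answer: 4624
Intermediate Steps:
(48 + R(5))² = (48 + 5*(-1 + 5))² = (48 + 5*4)² = (48 + 20)² = 68² = 4624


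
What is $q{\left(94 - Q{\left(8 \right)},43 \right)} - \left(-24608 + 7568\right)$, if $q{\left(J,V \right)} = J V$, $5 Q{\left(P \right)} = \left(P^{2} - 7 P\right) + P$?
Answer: $\frac{104722}{5} \approx 20944.0$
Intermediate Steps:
$Q{\left(P \right)} = - \frac{6 P}{5} + \frac{P^{2}}{5}$ ($Q{\left(P \right)} = \frac{\left(P^{2} - 7 P\right) + P}{5} = \frac{P^{2} - 6 P}{5} = - \frac{6 P}{5} + \frac{P^{2}}{5}$)
$q{\left(94 - Q{\left(8 \right)},43 \right)} - \left(-24608 + 7568\right) = \left(94 - \frac{1}{5} \cdot 8 \left(-6 + 8\right)\right) 43 - \left(-24608 + 7568\right) = \left(94 - \frac{1}{5} \cdot 8 \cdot 2\right) 43 - -17040 = \left(94 - \frac{16}{5}\right) 43 + 17040 = \frac{454}{5} \cdot 43 + 17040 = \frac{19522}{5} + 17040 = \frac{104722}{5}$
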